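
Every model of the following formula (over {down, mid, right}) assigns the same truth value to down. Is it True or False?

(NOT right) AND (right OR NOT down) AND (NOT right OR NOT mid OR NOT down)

False

Suppose down = true.
The clause (NOT right) is unit, so right = false.
But (right) is also a unit clause — contradiction.
So every satisfying assignment has down = False.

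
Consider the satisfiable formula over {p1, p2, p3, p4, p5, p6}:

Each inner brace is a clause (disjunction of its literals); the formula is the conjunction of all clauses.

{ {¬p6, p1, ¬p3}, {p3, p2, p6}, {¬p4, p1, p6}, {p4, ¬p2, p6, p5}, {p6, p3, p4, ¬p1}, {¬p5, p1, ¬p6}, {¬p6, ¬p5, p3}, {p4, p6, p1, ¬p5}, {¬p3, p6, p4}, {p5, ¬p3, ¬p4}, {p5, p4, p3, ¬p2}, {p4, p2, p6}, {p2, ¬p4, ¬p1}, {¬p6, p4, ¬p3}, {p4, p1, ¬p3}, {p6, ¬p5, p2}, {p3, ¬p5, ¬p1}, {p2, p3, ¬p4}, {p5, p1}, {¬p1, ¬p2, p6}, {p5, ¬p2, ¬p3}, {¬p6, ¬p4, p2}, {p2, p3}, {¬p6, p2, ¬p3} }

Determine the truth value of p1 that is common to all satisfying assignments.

True

Suppose p1 = False.
Unit clause (p5) forces p5 = True.
Unit clause (¬p6) forces p6 = False.
Unit clause (¬p4) forces p4 = False.
But (p4) is also a unit clause — contradiction.
So every satisfying assignment has p1 = True.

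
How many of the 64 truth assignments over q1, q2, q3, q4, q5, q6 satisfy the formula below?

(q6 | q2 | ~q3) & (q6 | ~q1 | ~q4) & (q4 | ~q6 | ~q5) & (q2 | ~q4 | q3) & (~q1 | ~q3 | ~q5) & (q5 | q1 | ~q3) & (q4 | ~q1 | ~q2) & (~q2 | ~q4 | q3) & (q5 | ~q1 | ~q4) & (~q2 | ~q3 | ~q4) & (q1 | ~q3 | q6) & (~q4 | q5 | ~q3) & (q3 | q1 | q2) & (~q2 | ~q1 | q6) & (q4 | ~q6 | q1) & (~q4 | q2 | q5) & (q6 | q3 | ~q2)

5

There are 2^6 = 64 truth assignments over (q1, q2, q3, q4, q5, q6).
Split on q5. With q5 = 1, the clauses containing q5 are satisfied and ~q5 drops from the rest; 2 of the 2^5 = 32 assignments to the other variables satisfy what remains.
With q5 = 0, by the same count on the reduced clause set, 3 assignments work.
(One model: q1=F, q2=F, q3=T, q4=T, q5=T, q6=T.)
Total: 2 + 3 = 5.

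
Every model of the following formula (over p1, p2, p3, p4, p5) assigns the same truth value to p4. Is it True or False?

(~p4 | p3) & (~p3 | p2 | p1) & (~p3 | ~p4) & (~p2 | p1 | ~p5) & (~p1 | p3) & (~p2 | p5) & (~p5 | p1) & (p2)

False

Suppose p4 = 1.
Unit clause (p3) forces p3 = 1.
But (~p3) is also a unit clause — contradiction.
So every satisfying assignment has p4 = False.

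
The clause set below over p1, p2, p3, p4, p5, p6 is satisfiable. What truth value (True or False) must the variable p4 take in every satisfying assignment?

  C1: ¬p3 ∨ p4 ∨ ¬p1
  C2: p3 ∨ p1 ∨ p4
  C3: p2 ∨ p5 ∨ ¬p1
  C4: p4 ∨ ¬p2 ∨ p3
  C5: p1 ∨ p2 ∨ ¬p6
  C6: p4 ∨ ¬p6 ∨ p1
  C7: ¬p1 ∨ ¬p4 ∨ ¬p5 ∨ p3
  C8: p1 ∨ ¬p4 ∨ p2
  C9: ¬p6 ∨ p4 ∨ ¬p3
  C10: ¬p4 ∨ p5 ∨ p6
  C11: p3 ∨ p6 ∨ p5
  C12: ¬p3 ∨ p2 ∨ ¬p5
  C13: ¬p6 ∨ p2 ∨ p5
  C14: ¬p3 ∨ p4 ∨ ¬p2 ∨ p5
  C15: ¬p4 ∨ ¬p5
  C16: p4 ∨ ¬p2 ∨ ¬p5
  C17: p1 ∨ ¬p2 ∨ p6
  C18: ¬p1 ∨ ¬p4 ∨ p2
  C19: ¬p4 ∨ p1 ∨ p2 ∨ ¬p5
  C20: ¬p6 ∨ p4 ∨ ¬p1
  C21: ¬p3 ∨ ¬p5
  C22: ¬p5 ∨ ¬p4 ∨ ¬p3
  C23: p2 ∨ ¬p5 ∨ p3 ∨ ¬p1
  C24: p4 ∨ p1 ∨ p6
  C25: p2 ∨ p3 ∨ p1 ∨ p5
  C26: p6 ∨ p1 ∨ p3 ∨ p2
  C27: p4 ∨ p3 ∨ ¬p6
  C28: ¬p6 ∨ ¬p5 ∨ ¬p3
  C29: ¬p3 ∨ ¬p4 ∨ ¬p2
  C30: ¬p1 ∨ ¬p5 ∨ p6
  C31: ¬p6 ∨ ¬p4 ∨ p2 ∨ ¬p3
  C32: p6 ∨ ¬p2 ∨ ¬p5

True

Suppose p4 = False.
Suppose p3 = False.
The clause (p1) is unit, so p1 = True.
The clause (¬p2) is unit, so p2 = False.
The clause (p5) is unit, so p5 = True.
Now (¬p5) is unsatisfied and unit — conflict.
So p3 must be the other value — set p3 = True.
The clause (¬p1) is unit, so p1 = False.
The clause (¬p6) is unit, so p6 = False.
Now (p6) is unsatisfied and unit — conflict.
Neither p3 = True nor p3 = False works.
So every satisfying assignment has p4 = True.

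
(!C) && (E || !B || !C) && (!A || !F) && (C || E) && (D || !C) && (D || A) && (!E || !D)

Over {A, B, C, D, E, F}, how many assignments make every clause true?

There are 2^6 = 64 truth assignments over (A, B, C, D, E, F).
Split on B. With B = true, the clauses containing B are satisfied and !B drops from the rest; 1 of the 2^5 = 32 assignments to the other variables satisfy what remains.
With B = false, by the same count on the reduced clause set, 1 assignment works.
(One model: A=T, B=F, C=F, D=F, E=T, F=F.)
Total: 1 + 1 = 2.

2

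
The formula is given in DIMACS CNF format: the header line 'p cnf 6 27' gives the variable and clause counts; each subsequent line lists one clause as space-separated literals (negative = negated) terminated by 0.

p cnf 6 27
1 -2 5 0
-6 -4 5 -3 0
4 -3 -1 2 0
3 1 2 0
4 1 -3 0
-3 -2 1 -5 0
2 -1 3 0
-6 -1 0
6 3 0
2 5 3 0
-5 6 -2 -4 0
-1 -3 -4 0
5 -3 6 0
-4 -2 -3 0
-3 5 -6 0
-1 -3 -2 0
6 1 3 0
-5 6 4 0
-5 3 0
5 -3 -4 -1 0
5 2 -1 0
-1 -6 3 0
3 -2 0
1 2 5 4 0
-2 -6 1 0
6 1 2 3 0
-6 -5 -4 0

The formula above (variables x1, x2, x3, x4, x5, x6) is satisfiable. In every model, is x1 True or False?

Suppose x1 = True.
From the singleton clause (¬x6), x6 = False.
From the singleton clause (x3), x3 = True.
From the singleton clause (¬x4), x4 = False.
From the singleton clause (x2), x2 = True.
But (¬x2) is also a unit clause — contradiction.
So every satisfying assignment has x1 = False.

False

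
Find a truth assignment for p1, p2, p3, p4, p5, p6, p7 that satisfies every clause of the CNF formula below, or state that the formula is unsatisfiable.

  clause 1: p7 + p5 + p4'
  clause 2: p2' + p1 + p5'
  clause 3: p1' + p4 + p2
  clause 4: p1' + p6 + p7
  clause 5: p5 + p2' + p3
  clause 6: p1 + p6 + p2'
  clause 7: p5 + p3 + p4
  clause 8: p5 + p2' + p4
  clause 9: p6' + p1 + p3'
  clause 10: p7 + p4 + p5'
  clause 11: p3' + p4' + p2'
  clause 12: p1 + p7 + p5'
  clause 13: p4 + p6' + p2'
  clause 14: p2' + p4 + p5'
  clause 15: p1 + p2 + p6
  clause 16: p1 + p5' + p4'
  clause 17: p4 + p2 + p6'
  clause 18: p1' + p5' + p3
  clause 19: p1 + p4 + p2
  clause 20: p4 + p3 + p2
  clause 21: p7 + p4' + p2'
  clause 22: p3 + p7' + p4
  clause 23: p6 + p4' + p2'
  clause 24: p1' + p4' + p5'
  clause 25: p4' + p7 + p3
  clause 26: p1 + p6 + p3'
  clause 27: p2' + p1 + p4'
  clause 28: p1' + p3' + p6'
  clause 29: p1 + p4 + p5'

Branch on p7: set p7 = 1.
Branch on p3: set p3 = 0.
Unit clause (p4) forces p4 = 1.
Branch on p5: set p5 = 0.
Unit clause (p2') forces p2 = 0.
Branch on p1: set p1 = 0.
Unit clause (p6) forces p6 = 1.
This assignment satisfies each clause.

p1=0, p2=0, p3=0, p4=1, p5=0, p6=1, p7=1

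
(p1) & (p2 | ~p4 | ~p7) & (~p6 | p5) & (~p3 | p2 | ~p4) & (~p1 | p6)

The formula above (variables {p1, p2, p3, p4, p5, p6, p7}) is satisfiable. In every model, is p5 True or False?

True

Suppose p5 = 0.
The clause (p1) is unit, so p1 = 1.
The clause (~p6) is unit, so p6 = 0.
But (p6) is also a unit clause — contradiction.
So every satisfying assignment has p5 = True.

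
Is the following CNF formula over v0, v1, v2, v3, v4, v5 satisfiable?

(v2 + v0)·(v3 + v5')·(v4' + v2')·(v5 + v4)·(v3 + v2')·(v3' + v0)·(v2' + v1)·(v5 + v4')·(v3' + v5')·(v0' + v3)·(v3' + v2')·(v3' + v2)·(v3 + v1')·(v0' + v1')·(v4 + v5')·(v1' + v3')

Unsatisfiable

Try v2 = 1.
From the singleton clause (v4'), v4 = 0.
From the singleton clause (v5), v5 = 1.
That conflicts with the unit clause (v5').
That branch fails; take v2 = 0 instead.
From the singleton clause (v0), v0 = 1.
From the singleton clause (v3), v3 = 1.
That conflicts with the unit clause (v3').
Either choice for v2 ends in contradiction.
No assignment satisfies every clause.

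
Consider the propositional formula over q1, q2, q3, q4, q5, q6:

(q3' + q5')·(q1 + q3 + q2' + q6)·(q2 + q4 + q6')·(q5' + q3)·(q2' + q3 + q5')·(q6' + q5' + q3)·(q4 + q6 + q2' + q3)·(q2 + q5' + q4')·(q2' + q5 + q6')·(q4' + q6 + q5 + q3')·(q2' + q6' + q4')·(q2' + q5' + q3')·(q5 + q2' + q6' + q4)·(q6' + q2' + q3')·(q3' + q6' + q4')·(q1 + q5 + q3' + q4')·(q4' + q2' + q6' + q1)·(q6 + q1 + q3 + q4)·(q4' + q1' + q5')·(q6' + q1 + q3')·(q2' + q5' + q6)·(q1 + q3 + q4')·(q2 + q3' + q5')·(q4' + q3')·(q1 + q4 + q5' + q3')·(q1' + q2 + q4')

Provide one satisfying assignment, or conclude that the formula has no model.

Case q3 = 1:
The clause (q5') is unit, so q5 = 0.
The clause (q4') is unit, so q4 = 0.
Case q2 = 1:
The clause (q6') is unit, so q6 = 0.
No clause remains; q1 is free.

q1 ↦ 1,  q2 ↦ 1,  q3 ↦ 1,  q4 ↦ 0,  q5 ↦ 0,  q6 ↦ 0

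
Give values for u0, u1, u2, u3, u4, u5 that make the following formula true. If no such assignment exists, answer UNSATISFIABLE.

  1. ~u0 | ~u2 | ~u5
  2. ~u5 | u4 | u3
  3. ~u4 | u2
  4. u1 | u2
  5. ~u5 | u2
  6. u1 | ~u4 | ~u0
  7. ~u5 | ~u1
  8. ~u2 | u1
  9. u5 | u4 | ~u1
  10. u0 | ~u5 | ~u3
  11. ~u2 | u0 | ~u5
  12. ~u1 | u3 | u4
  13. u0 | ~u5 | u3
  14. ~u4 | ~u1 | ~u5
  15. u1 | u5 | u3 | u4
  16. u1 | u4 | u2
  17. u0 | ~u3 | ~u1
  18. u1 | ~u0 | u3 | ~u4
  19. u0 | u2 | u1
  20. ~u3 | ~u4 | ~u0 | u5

u0=0, u1=1, u2=1, u3=0, u4=1, u5=0

Branch on u4: set u4 = 1.
Unit clause (u2) forces u2 = 1.
Unit clause (u1) forces u1 = 1.
Unit clause (~u5) forces u5 = 0.
Branch on u0: set u0 = 0.
Unit clause (~u3) forces u3 = 0.
Every clause now holds.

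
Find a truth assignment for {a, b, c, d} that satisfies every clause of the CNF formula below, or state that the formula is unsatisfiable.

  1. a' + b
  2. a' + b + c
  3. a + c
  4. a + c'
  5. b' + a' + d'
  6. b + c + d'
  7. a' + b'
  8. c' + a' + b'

UNSATISFIABLE

Case a = 0:
(c) alone gives c = 1.
Now (c') is unsatisfied and unit — conflict.
So a must be the other value — set a = 1.
(b) alone gives b = 1.
Now (b') is unsatisfied and unit — conflict.
Either choice for a ends in contradiction.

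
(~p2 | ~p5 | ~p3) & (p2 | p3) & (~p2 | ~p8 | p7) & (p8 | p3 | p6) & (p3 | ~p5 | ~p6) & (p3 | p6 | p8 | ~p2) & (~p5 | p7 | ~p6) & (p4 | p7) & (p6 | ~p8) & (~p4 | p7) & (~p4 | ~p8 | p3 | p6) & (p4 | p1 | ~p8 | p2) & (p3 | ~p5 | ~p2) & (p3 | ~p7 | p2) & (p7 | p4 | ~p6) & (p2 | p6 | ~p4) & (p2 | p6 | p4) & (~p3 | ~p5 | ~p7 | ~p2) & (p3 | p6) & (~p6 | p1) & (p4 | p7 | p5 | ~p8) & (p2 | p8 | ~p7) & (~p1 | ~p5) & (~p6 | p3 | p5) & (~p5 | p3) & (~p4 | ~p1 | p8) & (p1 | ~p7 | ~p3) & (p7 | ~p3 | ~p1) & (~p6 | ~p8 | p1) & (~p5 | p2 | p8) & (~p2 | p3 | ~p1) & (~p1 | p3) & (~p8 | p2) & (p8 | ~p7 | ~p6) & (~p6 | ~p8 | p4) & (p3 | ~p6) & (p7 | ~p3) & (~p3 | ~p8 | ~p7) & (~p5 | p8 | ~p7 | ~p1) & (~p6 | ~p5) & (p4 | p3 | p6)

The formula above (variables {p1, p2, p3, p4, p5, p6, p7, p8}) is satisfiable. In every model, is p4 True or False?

False

Suppose p4 = 1.
The clause (p7) is unit, so p7 = 1.
Try p2 = 1.
Try p5 = 0.
Try p6 = 1.
The clause (p1) is unit, so p1 = 1.
The clause (p3) is unit, so p3 = 1.
The clause (p8) is unit, so p8 = 1.
Now (~p8) is unsatisfied and unit — conflict.
So p6 must be the other value — set p6 = 0.
The clause (~p8) is unit, so p8 = 0.
The clause (p3) is unit, so p3 = 1.
The clause (~p1) is unit, so p1 = 0.
Now (p1) is unsatisfied and unit — conflict.
Either choice for p6 ends in contradiction.
So p5 must be the other value — set p5 = 1.
The clause (~p3) is unit, so p3 = 0.
Now (p3) is unsatisfied and unit — conflict.
Either choice for p5 ends in contradiction.
So p2 must be the other value — set p2 = 0.
The clause (p3) is unit, so p3 = 1.
The clause (p6) is unit, so p6 = 1.
The clause (p1) is unit, so p1 = 1.
The clause (p8) is unit, so p8 = 1.
Now (~p8) is unsatisfied and unit — conflict.
Either choice for p2 ends in contradiction.
So every satisfying assignment has p4 = False.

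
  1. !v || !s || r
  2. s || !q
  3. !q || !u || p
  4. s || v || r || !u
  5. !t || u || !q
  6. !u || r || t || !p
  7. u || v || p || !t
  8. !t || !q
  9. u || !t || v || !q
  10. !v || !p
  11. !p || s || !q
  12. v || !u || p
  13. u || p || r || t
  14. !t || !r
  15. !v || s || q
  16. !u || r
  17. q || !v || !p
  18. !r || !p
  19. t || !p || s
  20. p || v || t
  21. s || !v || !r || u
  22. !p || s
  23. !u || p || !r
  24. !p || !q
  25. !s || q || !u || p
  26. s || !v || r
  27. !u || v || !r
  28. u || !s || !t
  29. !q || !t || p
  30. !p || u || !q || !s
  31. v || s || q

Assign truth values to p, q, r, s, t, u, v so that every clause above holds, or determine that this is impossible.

p ↦ false, q ↦ true, r ↦ true, s ↦ true, t ↦ false, u ↦ false, v ↦ true

Branch on s: set s = true.
Branch on v: set v = true.
The clause (r) is unit, so r = true.
The clause (!p) is unit, so p = false.
The clause (!t) is unit, so t = false.
The clause (!u) is unit, so u = false.
Every clause is now satisfied; q is unconstrained.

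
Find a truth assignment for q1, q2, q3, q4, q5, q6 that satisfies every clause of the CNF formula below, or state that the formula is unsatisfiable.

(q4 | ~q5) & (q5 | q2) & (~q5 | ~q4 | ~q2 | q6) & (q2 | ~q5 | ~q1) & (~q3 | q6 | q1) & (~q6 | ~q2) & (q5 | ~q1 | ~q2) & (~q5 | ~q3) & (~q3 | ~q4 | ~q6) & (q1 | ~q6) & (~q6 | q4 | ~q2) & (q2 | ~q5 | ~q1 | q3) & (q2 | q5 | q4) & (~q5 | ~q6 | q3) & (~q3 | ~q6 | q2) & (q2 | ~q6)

q1 ↦ 0,  q2 ↦ 1,  q3 ↦ 0,  q4 ↦ 0,  q5 ↦ 0,  q6 ↦ 0

Try q4 = 0.
(~q5) alone gives q5 = 0.
(q2) alone gives q2 = 1.
(~q6) alone gives q6 = 0.
(~q1) alone gives q1 = 0.
(~q3) alone gives q3 = 0.
Every clause now holds.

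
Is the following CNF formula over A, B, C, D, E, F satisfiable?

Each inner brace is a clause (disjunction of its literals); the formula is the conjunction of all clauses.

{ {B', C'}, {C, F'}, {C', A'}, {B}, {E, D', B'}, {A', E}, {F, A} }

(B) alone gives B = 1.
(C') alone gives C = 0.
(F') alone gives F = 0.
(A) alone gives A = 1.
(E) alone gives E = 1.
No clause remains; D is free.
A satisfying assignment: A=1; B=1; C=0; D=1; E=1; F=0.

Yes, satisfiable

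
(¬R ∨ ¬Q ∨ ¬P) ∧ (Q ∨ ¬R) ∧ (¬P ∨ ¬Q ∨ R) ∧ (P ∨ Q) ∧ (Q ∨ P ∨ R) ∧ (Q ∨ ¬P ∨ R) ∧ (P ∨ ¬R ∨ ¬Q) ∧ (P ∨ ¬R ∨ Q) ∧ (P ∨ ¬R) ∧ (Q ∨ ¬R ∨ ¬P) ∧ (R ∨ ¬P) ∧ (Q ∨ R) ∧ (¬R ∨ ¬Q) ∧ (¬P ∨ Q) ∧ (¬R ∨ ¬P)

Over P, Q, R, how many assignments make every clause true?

There are 2^3 = 8 truth assignments over (P, Q, R).
Check each against the 15 clauses (columns in the order P, Q, R):
  F F F  ✗ fails (P ∨ Q)
  F F T  ✗ fails (Q ∨ ¬R)
  F T F  ✓ satisfies all
  F T T  ✗ fails (P ∨ ¬R ∨ ¬Q)
  T F F  ✗ fails (Q ∨ ¬P ∨ R)
  T F T  ✗ fails (Q ∨ ¬R)
  T T F  ✗ fails (¬P ∨ ¬Q ∨ R)
  T T T  ✗ fails (¬R ∨ ¬Q ∨ ¬P)
1 of the 8 rows is a model.

1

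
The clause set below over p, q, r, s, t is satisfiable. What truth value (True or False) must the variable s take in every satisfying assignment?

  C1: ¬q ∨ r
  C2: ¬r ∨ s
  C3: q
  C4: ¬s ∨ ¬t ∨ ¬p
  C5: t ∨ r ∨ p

True

Suppose s = False.
Unit clause (¬r) forces r = False.
Unit clause (¬q) forces q = False.
Now (q) is unsatisfied and unit — conflict.
So every satisfying assignment has s = True.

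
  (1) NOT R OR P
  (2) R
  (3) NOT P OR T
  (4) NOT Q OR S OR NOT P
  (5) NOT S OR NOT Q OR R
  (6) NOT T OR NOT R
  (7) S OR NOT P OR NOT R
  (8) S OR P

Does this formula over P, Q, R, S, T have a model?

No

From the singleton clause (R), R = true.
From the singleton clause (P), P = true.
From the singleton clause (T), T = true.
But (NOT T) is also a unit clause — contradiction.
No assignment satisfies every clause.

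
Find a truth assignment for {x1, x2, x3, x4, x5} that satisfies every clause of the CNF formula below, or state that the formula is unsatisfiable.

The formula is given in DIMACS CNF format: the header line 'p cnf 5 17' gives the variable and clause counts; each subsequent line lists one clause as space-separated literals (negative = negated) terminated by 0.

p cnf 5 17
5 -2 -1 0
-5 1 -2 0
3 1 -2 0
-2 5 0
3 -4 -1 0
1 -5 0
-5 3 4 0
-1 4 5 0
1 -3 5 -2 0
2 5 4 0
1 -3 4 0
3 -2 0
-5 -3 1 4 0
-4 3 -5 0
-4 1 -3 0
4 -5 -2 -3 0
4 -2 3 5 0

x1=True; x2=False; x3=True; x4=False; x5=True

Case x2 = False:
Case x1 = True:
Case x3 = True:
Case x4 = False:
The clause (x5) is unit, so x5 = True.
Every clause now holds.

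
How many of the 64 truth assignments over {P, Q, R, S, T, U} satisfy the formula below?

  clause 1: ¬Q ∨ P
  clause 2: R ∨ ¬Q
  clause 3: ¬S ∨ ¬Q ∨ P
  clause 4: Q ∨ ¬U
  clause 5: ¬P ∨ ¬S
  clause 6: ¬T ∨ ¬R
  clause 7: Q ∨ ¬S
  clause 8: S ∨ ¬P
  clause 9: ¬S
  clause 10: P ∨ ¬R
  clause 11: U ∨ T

1

There are 2^6 = 64 truth assignments over (P, Q, R, S, T, U).
Split on U. With U = True, the clauses containing U are satisfied and ¬U drops from the rest; 0 of the 2^5 = 32 assignments to the other variables satisfy what remains.
With U = False, by the same count on the reduced clause set, 1 assignment works.
Total: 0 + 1 = 1.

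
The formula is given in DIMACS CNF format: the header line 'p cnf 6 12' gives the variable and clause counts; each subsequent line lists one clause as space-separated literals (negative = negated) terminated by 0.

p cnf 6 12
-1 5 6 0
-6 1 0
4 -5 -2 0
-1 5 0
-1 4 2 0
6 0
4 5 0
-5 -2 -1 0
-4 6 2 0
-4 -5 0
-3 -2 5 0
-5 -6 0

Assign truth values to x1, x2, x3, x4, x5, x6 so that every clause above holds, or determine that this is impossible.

UNSATISFIABLE

(x6) alone gives x6 = True.
(x1) alone gives x1 = True.
(x5) alone gives x5 = True.
But (¬x5) is also a unit clause — contradiction.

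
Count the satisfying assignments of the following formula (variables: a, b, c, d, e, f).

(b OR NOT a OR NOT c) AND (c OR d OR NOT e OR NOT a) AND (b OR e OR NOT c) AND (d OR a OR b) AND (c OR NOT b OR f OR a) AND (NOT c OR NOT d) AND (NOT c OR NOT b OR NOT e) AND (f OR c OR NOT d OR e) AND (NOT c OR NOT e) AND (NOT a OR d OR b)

19

There are 2^6 = 64 truth assignments over (a, b, c, d, e, f).
Split on f. With f = true, the clauses containing f are satisfied and NOT f drops from the rest; 13 of the 2^5 = 32 assignments to the other variables satisfy what remains.
With f = false, by the same count on the reduced clause set, 6 assignments work.
(One model: a=F, b=F, c=F, d=T, e=F, f=T.)
Total: 13 + 6 = 19.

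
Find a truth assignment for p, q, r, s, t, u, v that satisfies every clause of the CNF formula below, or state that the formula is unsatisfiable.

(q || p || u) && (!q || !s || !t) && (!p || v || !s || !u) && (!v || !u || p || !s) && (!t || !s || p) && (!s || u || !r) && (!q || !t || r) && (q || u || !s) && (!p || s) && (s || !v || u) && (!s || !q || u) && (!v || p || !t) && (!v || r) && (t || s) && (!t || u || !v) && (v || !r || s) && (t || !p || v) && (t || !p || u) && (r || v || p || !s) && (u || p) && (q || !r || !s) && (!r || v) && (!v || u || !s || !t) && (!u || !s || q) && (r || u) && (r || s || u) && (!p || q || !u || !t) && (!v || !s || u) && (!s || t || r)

p: true; q: true; r: true; s: true; t: false; u: true; v: true

Suppose p = true.
The clause (s) is unit, so s = true.
Suppose q = true.
The clause (!t) is unit, so t = false.
The clause (u) is unit, so u = true.
The clause (v) is unit, so v = true.
The clause (r) is unit, so r = true.
Every clause now holds.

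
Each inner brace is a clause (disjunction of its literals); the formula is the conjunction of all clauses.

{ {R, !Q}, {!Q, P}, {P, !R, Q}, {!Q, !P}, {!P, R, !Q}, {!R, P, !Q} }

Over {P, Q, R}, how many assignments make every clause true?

3

There are 2^3 = 8 truth assignments over (P, Q, R).
Check each against the 6 clauses (columns in the order P, Q, R):
  F F F  ✓ satisfies all
  F F T  ✗ fails (P || !R || Q)
  F T F  ✗ fails (R || !Q)
  F T T  ✗ fails (!Q || P)
  T F F  ✓ satisfies all
  T F T  ✓ satisfies all
  T T F  ✗ fails (R || !Q)
  T T T  ✗ fails (!Q || !P)
3 of the 8 rows are models.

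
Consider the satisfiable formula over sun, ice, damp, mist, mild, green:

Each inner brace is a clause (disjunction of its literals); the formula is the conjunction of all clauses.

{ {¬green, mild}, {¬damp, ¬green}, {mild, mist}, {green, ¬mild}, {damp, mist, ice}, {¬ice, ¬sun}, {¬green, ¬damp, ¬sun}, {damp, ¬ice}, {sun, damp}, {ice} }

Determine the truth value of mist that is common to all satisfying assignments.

True

Suppose mist = False.
From the singleton clause (mild), mild = True.
From the singleton clause (green), green = True.
From the singleton clause (¬damp), damp = False.
From the singleton clause (ice), ice = True.
But (¬ice) is also a unit clause — contradiction.
So every satisfying assignment has mist = True.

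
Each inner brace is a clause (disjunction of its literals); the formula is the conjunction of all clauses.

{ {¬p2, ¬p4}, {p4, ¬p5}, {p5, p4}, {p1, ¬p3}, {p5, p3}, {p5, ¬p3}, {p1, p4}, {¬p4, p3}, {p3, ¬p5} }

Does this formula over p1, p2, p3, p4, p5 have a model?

Yes

Case p2 = False:
Case p4 = True:
From the singleton clause (p3), p3 = True.
From the singleton clause (p1), p1 = True.
From the singleton clause (p5), p5 = True.
Every clause now holds.
A satisfying assignment: p1 ↦ True, p2 ↦ False, p3 ↦ True, p4 ↦ True, p5 ↦ True.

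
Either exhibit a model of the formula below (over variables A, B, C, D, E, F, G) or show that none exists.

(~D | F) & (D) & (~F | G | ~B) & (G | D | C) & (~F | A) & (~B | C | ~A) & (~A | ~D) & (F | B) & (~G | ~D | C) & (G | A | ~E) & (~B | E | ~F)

From the singleton clause (D), D = 1.
From the singleton clause (F), F = 1.
From the singleton clause (A), A = 1.
But (~A) is also a unit clause — contradiction.

UNSATISFIABLE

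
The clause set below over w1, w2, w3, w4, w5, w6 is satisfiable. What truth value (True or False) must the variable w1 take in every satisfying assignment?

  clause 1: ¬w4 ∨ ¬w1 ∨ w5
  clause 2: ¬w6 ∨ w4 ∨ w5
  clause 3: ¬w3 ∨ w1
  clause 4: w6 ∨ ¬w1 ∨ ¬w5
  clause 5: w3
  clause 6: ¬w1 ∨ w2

Suppose w1 = False.
(¬w3) alone gives w3 = False.
Now (w3) is unsatisfied and unit — conflict.
So every satisfying assignment has w1 = True.

True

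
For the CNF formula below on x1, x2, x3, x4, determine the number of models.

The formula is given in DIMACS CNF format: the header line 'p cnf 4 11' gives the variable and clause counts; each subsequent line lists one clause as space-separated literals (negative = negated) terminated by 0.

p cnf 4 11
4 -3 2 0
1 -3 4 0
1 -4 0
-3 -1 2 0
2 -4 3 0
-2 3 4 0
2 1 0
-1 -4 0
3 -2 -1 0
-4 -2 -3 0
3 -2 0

There are 2^4 = 16 truth assignments over (x1, x2, x3, x4).
Check each against the 11 clauses (columns in the order x1, x2, x3, x4):
  F F F F  ✗ fails (x2 ∨ x1)
  F F F T  ✗ fails (x1 ∨ ¬x4)
  F F T F  ✗ fails (x4 ∨ ¬x3 ∨ x2)
  F F T T  ✗ fails (x1 ∨ ¬x4)
  F T F F  ✗ fails (¬x2 ∨ x3 ∨ x4)
  F T F T  ✗ fails (x1 ∨ ¬x4)
  F T T F  ✗ fails (x1 ∨ ¬x3 ∨ x4)
  F T T T  ✗ fails (x1 ∨ ¬x4)
  T F F F  ✓ satisfies all
  T F F T  ✗ fails (x2 ∨ ¬x4 ∨ x3)
  T F T F  ✗ fails (x4 ∨ ¬x3 ∨ x2)
  T F T T  ✗ fails (¬x3 ∨ ¬x1 ∨ x2)
  T T F F  ✗ fails (¬x2 ∨ x3 ∨ x4)
  T T F T  ✗ fails (¬x1 ∨ ¬x4)
  T T T F  ✓ satisfies all
  T T T T  ✗ fails (¬x1 ∨ ¬x4)
2 of the 16 rows are models.

2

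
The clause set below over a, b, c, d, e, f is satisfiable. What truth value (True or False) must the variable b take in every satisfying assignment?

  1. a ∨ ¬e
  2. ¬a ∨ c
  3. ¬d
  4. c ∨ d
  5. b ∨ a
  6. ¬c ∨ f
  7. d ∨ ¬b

Suppose b = True.
From the singleton clause (¬d), d = False.
That conflicts with the unit clause (d).
So every satisfying assignment has b = False.

False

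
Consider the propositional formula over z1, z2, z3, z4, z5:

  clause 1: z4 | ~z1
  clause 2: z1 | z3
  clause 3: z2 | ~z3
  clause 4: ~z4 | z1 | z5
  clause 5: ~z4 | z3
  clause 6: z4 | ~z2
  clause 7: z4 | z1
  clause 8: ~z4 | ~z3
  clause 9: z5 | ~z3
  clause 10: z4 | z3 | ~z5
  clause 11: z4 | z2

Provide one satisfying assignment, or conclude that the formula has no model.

UNSATISFIABLE

Suppose z4 = 1.
(z3) alone gives z3 = 1.
That conflicts with the unit clause (~z3).
So z4 must be the other value — set z4 = 0.
(~z1) alone gives z1 = 0.
That conflicts with the unit clause (z1).
Neither z4 = 1 nor z4 = 0 works.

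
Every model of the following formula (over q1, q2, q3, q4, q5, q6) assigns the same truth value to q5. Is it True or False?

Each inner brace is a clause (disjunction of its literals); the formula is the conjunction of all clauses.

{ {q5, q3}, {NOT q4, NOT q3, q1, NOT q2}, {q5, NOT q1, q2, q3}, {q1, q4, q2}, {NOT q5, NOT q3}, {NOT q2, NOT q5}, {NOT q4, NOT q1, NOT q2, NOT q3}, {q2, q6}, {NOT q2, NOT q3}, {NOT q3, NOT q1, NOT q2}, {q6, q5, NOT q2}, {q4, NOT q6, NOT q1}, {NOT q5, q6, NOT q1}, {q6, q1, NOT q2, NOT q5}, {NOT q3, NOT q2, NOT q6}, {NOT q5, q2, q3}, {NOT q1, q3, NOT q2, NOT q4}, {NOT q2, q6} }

Suppose q5 = true.
Unit clause (NOT q3) forces q3 = false.
Unit clause (NOT q2) forces q2 = false.
But (q2) is also a unit clause — contradiction.
So every satisfying assignment has q5 = False.

False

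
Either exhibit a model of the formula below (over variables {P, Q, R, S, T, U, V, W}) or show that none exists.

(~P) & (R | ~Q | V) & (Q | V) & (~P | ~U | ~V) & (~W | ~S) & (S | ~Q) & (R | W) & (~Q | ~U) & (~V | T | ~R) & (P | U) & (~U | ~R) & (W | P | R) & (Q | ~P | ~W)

P ↦ 0; Q ↦ 0; R ↦ 0; S ↦ 0; T ↦ 0; U ↦ 1; V ↦ 1; W ↦ 1

The clause (~P) is unit, so P = 0.
The clause (U) is unit, so U = 1.
The clause (~Q) is unit, so Q = 0.
The clause (V) is unit, so V = 1.
The clause (~R) is unit, so R = 0.
The clause (W) is unit, so W = 1.
The clause (~S) is unit, so S = 0.
Every clause is now satisfied; T is unconstrained.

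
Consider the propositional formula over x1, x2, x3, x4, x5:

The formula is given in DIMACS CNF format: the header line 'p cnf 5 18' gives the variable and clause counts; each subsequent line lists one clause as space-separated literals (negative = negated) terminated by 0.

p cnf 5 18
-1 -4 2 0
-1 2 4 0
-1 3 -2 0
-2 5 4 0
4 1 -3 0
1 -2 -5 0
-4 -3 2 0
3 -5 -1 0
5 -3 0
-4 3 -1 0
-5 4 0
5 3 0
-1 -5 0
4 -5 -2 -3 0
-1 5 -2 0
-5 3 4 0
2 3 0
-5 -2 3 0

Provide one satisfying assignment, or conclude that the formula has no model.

Branch on x5: set x5 = True.
From the singleton clause (x4), x4 = True.
From the singleton clause (¬x1), x1 = False.
From the singleton clause (¬x2), x2 = False.
From the singleton clause (¬x3), x3 = False.
That conflicts with the unit clause (x3).
Undo x5 and try x5 = False.
From the singleton clause (¬x3), x3 = False.
That conflicts with the unit clause (x3).
Both values of x5 lead to a conflict.

UNSATISFIABLE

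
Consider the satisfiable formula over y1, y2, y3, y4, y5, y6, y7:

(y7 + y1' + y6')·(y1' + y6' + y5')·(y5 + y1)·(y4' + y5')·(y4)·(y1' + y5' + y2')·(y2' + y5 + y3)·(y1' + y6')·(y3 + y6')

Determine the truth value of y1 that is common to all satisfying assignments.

Suppose y1 = 0.
From the singleton clause (y5), y5 = 1.
From the singleton clause (y4'), y4 = 0.
That conflicts with the unit clause (y4).
So every satisfying assignment has y1 = True.

True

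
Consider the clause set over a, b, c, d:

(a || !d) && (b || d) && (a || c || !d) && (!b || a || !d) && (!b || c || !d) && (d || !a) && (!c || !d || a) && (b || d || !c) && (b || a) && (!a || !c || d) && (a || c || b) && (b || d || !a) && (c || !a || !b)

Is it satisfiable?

Yes, satisfiable

Try a = true.
(d) alone gives d = true.
Try b = false.
All clauses hold; c can take either value.
A satisfying assignment: a ↦ true,  b ↦ false,  c ↦ true,  d ↦ true.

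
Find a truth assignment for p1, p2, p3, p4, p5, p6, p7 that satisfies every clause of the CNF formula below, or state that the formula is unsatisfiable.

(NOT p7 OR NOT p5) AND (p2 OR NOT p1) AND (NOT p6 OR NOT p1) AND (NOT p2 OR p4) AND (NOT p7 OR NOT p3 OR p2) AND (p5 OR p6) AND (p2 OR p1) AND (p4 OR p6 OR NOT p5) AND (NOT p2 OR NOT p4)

UNSATISFIABLE

Case p7 = false:
Case p2 = true:
(p4) alone gives p4 = true.
That conflicts with the unit clause (NOT p4).
Undo p2 and try p2 = false.
(NOT p1) alone gives p1 = false.
That conflicts with the unit clause (p1).
Neither p2 = true nor p2 = false works.
Undo p7 and try p7 = true.
(NOT p5) alone gives p5 = false.
(p6) alone gives p6 = true.
(NOT p1) alone gives p1 = false.
(p2) alone gives p2 = true.
(p4) alone gives p4 = true.
That conflicts with the unit clause (NOT p4).
Neither p7 = true nor p7 = false works.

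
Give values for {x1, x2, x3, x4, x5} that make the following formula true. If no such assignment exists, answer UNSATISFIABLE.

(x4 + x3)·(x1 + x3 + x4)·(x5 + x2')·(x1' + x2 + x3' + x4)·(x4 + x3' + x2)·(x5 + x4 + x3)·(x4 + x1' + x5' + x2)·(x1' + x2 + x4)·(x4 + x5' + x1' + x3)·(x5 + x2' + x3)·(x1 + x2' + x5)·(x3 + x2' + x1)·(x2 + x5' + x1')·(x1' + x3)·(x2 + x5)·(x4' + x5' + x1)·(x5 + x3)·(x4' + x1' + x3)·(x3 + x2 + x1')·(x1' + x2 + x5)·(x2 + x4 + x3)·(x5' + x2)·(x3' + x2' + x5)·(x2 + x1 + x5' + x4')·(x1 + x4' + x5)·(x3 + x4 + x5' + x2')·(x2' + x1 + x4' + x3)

x1=1; x2=1; x3=1; x4=1; x5=1

Case x4 = 1:
Case x5 = 1:
(x1) alone gives x1 = 1.
(x2) alone gives x2 = 1.
(x3) alone gives x3 = 1.
All clauses are satisfied.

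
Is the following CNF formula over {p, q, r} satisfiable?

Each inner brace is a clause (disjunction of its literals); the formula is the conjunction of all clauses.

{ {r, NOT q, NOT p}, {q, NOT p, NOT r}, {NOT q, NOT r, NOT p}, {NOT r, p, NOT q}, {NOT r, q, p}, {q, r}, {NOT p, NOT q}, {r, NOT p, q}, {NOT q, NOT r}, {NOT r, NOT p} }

Yes

Case q = true:
(NOT p) alone gives p = false.
(NOT r) alone gives r = false.
Every clause now holds.
A satisfying assignment: p: false, q: true, r: false.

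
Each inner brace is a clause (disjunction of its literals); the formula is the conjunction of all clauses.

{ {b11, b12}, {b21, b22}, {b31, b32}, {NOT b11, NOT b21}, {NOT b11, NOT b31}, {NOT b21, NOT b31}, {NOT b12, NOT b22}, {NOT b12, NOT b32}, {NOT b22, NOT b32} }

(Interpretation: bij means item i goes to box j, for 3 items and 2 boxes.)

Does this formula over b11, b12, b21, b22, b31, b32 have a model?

Suppose b11 = true.
Unit clause (NOT b21) forces b21 = false.
Unit clause (b22) forces b22 = true.
Unit clause (NOT b31) forces b31 = false.
Unit clause (b32) forces b32 = true.
That conflicts with the unit clause (NOT b32).
That branch fails; take b11 = false instead.
Unit clause (b12) forces b12 = true.
Unit clause (NOT b22) forces b22 = false.
Unit clause (b21) forces b21 = true.
Unit clause (NOT b31) forces b31 = false.
Unit clause (b32) forces b32 = true.
That conflicts with the unit clause (NOT b32).
Both values of b11 lead to a conflict.
No assignment satisfies every clause.

Unsatisfiable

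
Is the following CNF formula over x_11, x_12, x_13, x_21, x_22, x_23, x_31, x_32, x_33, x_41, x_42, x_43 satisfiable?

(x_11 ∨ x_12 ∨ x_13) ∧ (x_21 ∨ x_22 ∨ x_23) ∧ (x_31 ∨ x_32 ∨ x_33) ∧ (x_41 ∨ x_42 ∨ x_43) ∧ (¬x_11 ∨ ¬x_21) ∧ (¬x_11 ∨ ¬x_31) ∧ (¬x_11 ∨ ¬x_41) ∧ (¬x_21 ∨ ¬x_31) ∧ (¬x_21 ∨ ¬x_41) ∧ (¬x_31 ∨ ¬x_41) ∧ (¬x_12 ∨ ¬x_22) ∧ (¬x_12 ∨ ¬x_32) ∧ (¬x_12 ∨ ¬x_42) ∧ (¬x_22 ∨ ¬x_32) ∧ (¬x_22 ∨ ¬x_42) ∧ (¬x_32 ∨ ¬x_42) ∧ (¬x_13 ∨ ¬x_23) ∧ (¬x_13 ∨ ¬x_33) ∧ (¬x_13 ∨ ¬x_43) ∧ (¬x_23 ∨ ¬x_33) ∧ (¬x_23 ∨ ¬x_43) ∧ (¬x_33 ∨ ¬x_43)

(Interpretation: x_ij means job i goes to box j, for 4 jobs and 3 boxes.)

Case x_11 = False:
Case x_12 = True:
From the singleton clause (¬x_22), x_22 = False.
From the singleton clause (¬x_32), x_32 = False.
From the singleton clause (¬x_42), x_42 = False.
Case x_21 = True:
From the singleton clause (¬x_31), x_31 = False.
From the singleton clause (x_33), x_33 = True.
From the singleton clause (¬x_41), x_41 = False.
From the singleton clause (x_43), x_43 = True.
Now (¬x_43) is unsatisfied and unit — conflict.
Backtrack on x_21: now try x_21 = False.
From the singleton clause (x_23), x_23 = True.
From the singleton clause (¬x_13), x_13 = False.
From the singleton clause (¬x_33), x_33 = False.
From the singleton clause (x_31), x_31 = True.
From the singleton clause (¬x_41), x_41 = False.
From the singleton clause (x_43), x_43 = True.
Now (¬x_43) is unsatisfied and unit — conflict.
Both values of x_21 lead to a conflict.
Backtrack on x_12: now try x_12 = False.
From the singleton clause (x_13), x_13 = True.
From the singleton clause (¬x_23), x_23 = False.
From the singleton clause (¬x_33), x_33 = False.
From the singleton clause (¬x_43), x_43 = False.
Case x_21 = True:
From the singleton clause (¬x_31), x_31 = False.
From the singleton clause (x_32), x_32 = True.
From the singleton clause (¬x_41), x_41 = False.
From the singleton clause (x_42), x_42 = True.
Now (¬x_42) is unsatisfied and unit — conflict.
Backtrack on x_21: now try x_21 = False.
From the singleton clause (x_22), x_22 = True.
From the singleton clause (¬x_32), x_32 = False.
From the singleton clause (x_31), x_31 = True.
From the singleton clause (¬x_41), x_41 = False.
From the singleton clause (x_42), x_42 = True.
Now (¬x_42) is unsatisfied and unit — conflict.
Both values of x_21 lead to a conflict.
Both values of x_12 lead to a conflict.
Backtrack on x_11: now try x_11 = True.
From the singleton clause (¬x_21), x_21 = False.
From the singleton clause (¬x_31), x_31 = False.
From the singleton clause (¬x_41), x_41 = False.
Case x_22 = True:
From the singleton clause (¬x_12), x_12 = False.
From the singleton clause (¬x_32), x_32 = False.
From the singleton clause (x_33), x_33 = True.
From the singleton clause (¬x_42), x_42 = False.
From the singleton clause (x_43), x_43 = True.
Now (¬x_43) is unsatisfied and unit — conflict.
Backtrack on x_22: now try x_22 = False.
From the singleton clause (x_23), x_23 = True.
From the singleton clause (¬x_13), x_13 = False.
From the singleton clause (¬x_33), x_33 = False.
From the singleton clause (x_32), x_32 = True.
From the singleton clause (¬x_12), x_12 = False.
From the singleton clause (¬x_42), x_42 = False.
From the singleton clause (x_43), x_43 = True.
Now (¬x_43) is unsatisfied and unit — conflict.
Both values of x_22 lead to a conflict.
Both values of x_11 lead to a conflict.
No assignment satisfies every clause.

Unsatisfiable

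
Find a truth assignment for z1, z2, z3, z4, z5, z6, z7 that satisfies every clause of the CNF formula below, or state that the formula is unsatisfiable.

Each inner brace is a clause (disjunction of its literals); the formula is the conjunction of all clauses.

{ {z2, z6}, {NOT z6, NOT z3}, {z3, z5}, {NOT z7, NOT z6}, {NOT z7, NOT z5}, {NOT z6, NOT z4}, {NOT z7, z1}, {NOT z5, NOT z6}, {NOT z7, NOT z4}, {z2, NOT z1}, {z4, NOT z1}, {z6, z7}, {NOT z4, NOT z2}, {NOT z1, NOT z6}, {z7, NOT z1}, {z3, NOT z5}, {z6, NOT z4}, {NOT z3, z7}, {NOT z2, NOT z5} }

UNSATISFIABLE

Case z2 = true:
(NOT z4) alone gives z4 = false.
(NOT z1) alone gives z1 = false.
(NOT z7) alone gives z7 = false.
(z6) alone gives z6 = true.
(NOT z3) alone gives z3 = false.
(z5) alone gives z5 = true.
Now (NOT z5) is unsatisfied and unit — conflict.
Backtrack on z2: now try z2 = false.
(z6) alone gives z6 = true.
(NOT z3) alone gives z3 = false.
(z5) alone gives z5 = true.
Now (NOT z5) is unsatisfied and unit — conflict.
Both values of z2 lead to a conflict.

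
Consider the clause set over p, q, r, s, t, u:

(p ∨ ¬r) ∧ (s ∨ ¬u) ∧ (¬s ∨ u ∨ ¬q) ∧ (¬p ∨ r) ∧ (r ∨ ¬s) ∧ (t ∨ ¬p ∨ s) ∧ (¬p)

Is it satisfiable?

Satisfiable

Unit clause (¬p) forces p = False.
Unit clause (¬r) forces r = False.
Unit clause (¬s) forces s = False.
Unit clause (¬u) forces u = False.
All clauses hold; q, t can take either value.
A satisfying assignment: p ↦ False,  q ↦ False,  r ↦ False,  s ↦ False,  t ↦ True,  u ↦ False.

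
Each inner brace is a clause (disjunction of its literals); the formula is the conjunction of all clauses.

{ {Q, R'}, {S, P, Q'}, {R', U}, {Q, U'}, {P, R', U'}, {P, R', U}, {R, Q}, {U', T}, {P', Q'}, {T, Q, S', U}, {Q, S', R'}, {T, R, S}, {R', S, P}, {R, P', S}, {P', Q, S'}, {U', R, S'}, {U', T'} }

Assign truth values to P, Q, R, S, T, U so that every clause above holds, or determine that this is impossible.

P ↦ 0, Q ↦ 1, R ↦ 0, S ↦ 1, T ↦ 0, U ↦ 0

Branch on Q: set Q = 1.
The clause (P') is unit, so P = 0.
The clause (S) is unit, so S = 1.
Branch on R: set R = 0.
The clause (U') is unit, so U = 0.
Every clause is now satisfied; T is unconstrained.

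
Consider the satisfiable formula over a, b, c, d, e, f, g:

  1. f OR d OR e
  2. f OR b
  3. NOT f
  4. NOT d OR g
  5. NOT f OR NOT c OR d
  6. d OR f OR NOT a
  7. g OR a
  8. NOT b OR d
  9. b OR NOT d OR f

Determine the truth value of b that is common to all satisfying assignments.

True

Suppose b = false.
From the singleton clause (f), f = true.
But (NOT f) is also a unit clause — contradiction.
So every satisfying assignment has b = True.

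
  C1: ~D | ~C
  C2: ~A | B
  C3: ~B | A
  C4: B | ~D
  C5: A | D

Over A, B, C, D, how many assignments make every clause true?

3

There are 2^4 = 16 truth assignments over (A, B, C, D).
Check each against the 5 clauses (columns in the order A, B, C, D):
  F F F F  ✗ fails (A | D)
  F F F T  ✗ fails (B | ~D)
  F F T F  ✗ fails (A | D)
  F F T T  ✗ fails (~D | ~C)
  F T F F  ✗ fails (~B | A)
  F T F T  ✗ fails (~B | A)
  F T T F  ✗ fails (~B | A)
  F T T T  ✗ fails (~D | ~C)
  T F F F  ✗ fails (~A | B)
  T F F T  ✗ fails (~A | B)
  T F T F  ✗ fails (~A | B)
  T F T T  ✗ fails (~D | ~C)
  T T F F  ✓ satisfies all
  T T F T  ✓ satisfies all
  T T T F  ✓ satisfies all
  T T T T  ✗ fails (~D | ~C)
3 of the 16 rows are models.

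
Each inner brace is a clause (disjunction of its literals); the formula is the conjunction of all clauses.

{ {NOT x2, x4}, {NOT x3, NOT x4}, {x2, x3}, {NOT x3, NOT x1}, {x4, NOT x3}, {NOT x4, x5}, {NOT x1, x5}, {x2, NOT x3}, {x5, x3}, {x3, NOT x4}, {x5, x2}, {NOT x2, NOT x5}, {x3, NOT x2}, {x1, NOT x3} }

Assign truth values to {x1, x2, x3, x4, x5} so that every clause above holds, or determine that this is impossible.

UNSATISFIABLE

Case x2 = false:
The clause (x3) is unit, so x3 = true.
But (NOT x3) is also a unit clause — contradiction.
Undo x2 and try x2 = true.
The clause (x4) is unit, so x4 = true.
The clause (NOT x3) is unit, so x3 = false.
But (x3) is also a unit clause — contradiction.
Neither x2 = true nor x2 = false works.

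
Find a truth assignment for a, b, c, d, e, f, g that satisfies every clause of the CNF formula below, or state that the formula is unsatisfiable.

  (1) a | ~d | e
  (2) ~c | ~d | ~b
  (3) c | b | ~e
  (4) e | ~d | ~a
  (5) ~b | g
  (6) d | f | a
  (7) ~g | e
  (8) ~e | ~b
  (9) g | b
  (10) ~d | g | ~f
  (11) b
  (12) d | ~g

UNSATISFIABLE

(b) alone gives b = 1.
(g) alone gives g = 1.
(e) alone gives e = 1.
Now (~e) is unsatisfied and unit — conflict.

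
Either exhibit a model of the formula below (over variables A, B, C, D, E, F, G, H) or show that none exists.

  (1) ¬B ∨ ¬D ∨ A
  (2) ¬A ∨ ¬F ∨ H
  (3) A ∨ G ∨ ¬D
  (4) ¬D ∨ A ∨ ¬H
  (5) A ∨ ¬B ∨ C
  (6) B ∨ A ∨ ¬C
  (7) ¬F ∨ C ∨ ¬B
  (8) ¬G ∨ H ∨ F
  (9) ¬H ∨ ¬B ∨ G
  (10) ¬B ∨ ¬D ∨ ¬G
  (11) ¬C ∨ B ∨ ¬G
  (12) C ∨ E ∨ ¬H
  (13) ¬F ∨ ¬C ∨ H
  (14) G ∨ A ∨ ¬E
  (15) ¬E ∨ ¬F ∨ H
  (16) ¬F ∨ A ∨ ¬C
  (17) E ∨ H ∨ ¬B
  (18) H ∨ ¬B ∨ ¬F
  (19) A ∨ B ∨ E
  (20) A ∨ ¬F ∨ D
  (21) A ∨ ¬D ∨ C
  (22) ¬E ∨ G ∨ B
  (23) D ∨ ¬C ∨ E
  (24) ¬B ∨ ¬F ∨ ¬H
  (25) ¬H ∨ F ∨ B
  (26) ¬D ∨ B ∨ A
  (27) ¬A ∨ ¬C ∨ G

A ↦ True; B ↦ True; C ↦ True; D ↦ False; E ↦ True; F ↦ False; G ↦ True; H ↦ True

Try B = True.
Try D = False.
Try A = True.
Try F = False.
Try G = True.
From the singleton clause (H), H = True.
Try C = True.
From the singleton clause (E), E = True.
All clauses are satisfied.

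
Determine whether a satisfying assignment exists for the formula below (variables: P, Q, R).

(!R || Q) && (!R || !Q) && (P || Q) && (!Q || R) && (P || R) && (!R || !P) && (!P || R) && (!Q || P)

Try R = false.
The clause (!Q) is unit, so Q = false.
The clause (P) is unit, so P = true.
Now (!P) is unsatisfied and unit — conflict.
That branch fails; take R = true instead.
The clause (Q) is unit, so Q = true.
Now (!Q) is unsatisfied and unit — conflict.
Neither R = true nor R = false works.
No assignment satisfies every clause.

No, unsatisfiable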